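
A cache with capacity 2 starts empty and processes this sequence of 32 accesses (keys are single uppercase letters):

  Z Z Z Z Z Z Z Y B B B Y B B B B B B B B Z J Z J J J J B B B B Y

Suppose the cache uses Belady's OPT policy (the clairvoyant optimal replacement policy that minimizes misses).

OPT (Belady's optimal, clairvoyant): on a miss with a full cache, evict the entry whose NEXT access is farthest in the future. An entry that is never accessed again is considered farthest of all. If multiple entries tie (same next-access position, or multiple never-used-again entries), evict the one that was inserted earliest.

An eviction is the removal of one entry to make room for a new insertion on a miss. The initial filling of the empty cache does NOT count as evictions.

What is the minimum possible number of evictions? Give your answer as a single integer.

Answer: 5

Derivation:
OPT (Belady) simulation (capacity=2):
  1. access Z: MISS. Cache: [Z]
  2. access Z: HIT. Next use of Z: step 3. Cache: [Z]
  3. access Z: HIT. Next use of Z: step 4. Cache: [Z]
  4. access Z: HIT. Next use of Z: step 5. Cache: [Z]
  5. access Z: HIT. Next use of Z: step 6. Cache: [Z]
  6. access Z: HIT. Next use of Z: step 7. Cache: [Z]
  7. access Z: HIT. Next use of Z: step 21. Cache: [Z]
  8. access Y: MISS. Cache: [Z Y]
  9. access B: MISS, evict Z (next use: step 21). Cache: [Y B]
  10. access B: HIT. Next use of B: step 11. Cache: [Y B]
  11. access B: HIT. Next use of B: step 13. Cache: [Y B]
  12. access Y: HIT. Next use of Y: step 32. Cache: [Y B]
  13. access B: HIT. Next use of B: step 14. Cache: [Y B]
  14. access B: HIT. Next use of B: step 15. Cache: [Y B]
  15. access B: HIT. Next use of B: step 16. Cache: [Y B]
  16. access B: HIT. Next use of B: step 17. Cache: [Y B]
  17. access B: HIT. Next use of B: step 18. Cache: [Y B]
  18. access B: HIT. Next use of B: step 19. Cache: [Y B]
  19. access B: HIT. Next use of B: step 20. Cache: [Y B]
  20. access B: HIT. Next use of B: step 28. Cache: [Y B]
  21. access Z: MISS, evict Y (next use: step 32). Cache: [B Z]
  22. access J: MISS, evict B (next use: step 28). Cache: [Z J]
  23. access Z: HIT. Next use of Z: never. Cache: [Z J]
  24. access J: HIT. Next use of J: step 25. Cache: [Z J]
  25. access J: HIT. Next use of J: step 26. Cache: [Z J]
  26. access J: HIT. Next use of J: step 27. Cache: [Z J]
  27. access J: HIT. Next use of J: never. Cache: [Z J]
  28. access B: MISS, evict Z (next use: never). Cache: [J B]
  29. access B: HIT. Next use of B: step 30. Cache: [J B]
  30. access B: HIT. Next use of B: step 31. Cache: [J B]
  31. access B: HIT. Next use of B: never. Cache: [J B]
  32. access Y: MISS, evict J (next use: never). Cache: [B Y]
Total: 25 hits, 7 misses, 5 evictions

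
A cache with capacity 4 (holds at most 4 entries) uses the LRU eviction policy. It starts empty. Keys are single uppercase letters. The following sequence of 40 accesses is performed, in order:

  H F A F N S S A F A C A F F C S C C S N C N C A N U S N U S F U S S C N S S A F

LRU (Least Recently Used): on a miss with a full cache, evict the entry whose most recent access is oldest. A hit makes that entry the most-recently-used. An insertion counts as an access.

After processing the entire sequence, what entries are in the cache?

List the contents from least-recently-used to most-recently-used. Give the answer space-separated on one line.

LRU simulation (capacity=4):
  1. access H: MISS. Cache (LRU->MRU): [H]
  2. access F: MISS. Cache (LRU->MRU): [H F]
  3. access A: MISS. Cache (LRU->MRU): [H F A]
  4. access F: HIT. Cache (LRU->MRU): [H A F]
  5. access N: MISS. Cache (LRU->MRU): [H A F N]
  6. access S: MISS, evict H. Cache (LRU->MRU): [A F N S]
  7. access S: HIT. Cache (LRU->MRU): [A F N S]
  8. access A: HIT. Cache (LRU->MRU): [F N S A]
  9. access F: HIT. Cache (LRU->MRU): [N S A F]
  10. access A: HIT. Cache (LRU->MRU): [N S F A]
  11. access C: MISS, evict N. Cache (LRU->MRU): [S F A C]
  12. access A: HIT. Cache (LRU->MRU): [S F C A]
  13. access F: HIT. Cache (LRU->MRU): [S C A F]
  14. access F: HIT. Cache (LRU->MRU): [S C A F]
  15. access C: HIT. Cache (LRU->MRU): [S A F C]
  16. access S: HIT. Cache (LRU->MRU): [A F C S]
  17. access C: HIT. Cache (LRU->MRU): [A F S C]
  18. access C: HIT. Cache (LRU->MRU): [A F S C]
  19. access S: HIT. Cache (LRU->MRU): [A F C S]
  20. access N: MISS, evict A. Cache (LRU->MRU): [F C S N]
  21. access C: HIT. Cache (LRU->MRU): [F S N C]
  22. access N: HIT. Cache (LRU->MRU): [F S C N]
  23. access C: HIT. Cache (LRU->MRU): [F S N C]
  24. access A: MISS, evict F. Cache (LRU->MRU): [S N C A]
  25. access N: HIT. Cache (LRU->MRU): [S C A N]
  26. access U: MISS, evict S. Cache (LRU->MRU): [C A N U]
  27. access S: MISS, evict C. Cache (LRU->MRU): [A N U S]
  28. access N: HIT. Cache (LRU->MRU): [A U S N]
  29. access U: HIT. Cache (LRU->MRU): [A S N U]
  30. access S: HIT. Cache (LRU->MRU): [A N U S]
  31. access F: MISS, evict A. Cache (LRU->MRU): [N U S F]
  32. access U: HIT. Cache (LRU->MRU): [N S F U]
  33. access S: HIT. Cache (LRU->MRU): [N F U S]
  34. access S: HIT. Cache (LRU->MRU): [N F U S]
  35. access C: MISS, evict N. Cache (LRU->MRU): [F U S C]
  36. access N: MISS, evict F. Cache (LRU->MRU): [U S C N]
  37. access S: HIT. Cache (LRU->MRU): [U C N S]
  38. access S: HIT. Cache (LRU->MRU): [U C N S]
  39. access A: MISS, evict U. Cache (LRU->MRU): [C N S A]
  40. access F: MISS, evict C. Cache (LRU->MRU): [N S A F]
Total: 25 hits, 15 misses, 11 evictions

Answer: N S A F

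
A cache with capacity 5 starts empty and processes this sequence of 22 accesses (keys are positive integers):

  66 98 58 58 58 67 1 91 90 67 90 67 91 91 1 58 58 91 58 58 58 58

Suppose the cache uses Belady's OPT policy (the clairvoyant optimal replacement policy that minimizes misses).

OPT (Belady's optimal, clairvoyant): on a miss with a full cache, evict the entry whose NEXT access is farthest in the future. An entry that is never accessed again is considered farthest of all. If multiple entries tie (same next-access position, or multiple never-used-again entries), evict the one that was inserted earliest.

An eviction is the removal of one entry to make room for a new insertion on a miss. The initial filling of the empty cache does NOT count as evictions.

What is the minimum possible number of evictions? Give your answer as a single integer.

Answer: 2

Derivation:
OPT (Belady) simulation (capacity=5):
  1. access 66: MISS. Cache: [66]
  2. access 98: MISS. Cache: [66 98]
  3. access 58: MISS. Cache: [66 98 58]
  4. access 58: HIT. Next use of 58: step 5. Cache: [66 98 58]
  5. access 58: HIT. Next use of 58: step 16. Cache: [66 98 58]
  6. access 67: MISS. Cache: [66 98 58 67]
  7. access 1: MISS. Cache: [66 98 58 67 1]
  8. access 91: MISS, evict 66 (next use: never). Cache: [98 58 67 1 91]
  9. access 90: MISS, evict 98 (next use: never). Cache: [58 67 1 91 90]
  10. access 67: HIT. Next use of 67: step 12. Cache: [58 67 1 91 90]
  11. access 90: HIT. Next use of 90: never. Cache: [58 67 1 91 90]
  12. access 67: HIT. Next use of 67: never. Cache: [58 67 1 91 90]
  13. access 91: HIT. Next use of 91: step 14. Cache: [58 67 1 91 90]
  14. access 91: HIT. Next use of 91: step 18. Cache: [58 67 1 91 90]
  15. access 1: HIT. Next use of 1: never. Cache: [58 67 1 91 90]
  16. access 58: HIT. Next use of 58: step 17. Cache: [58 67 1 91 90]
  17. access 58: HIT. Next use of 58: step 19. Cache: [58 67 1 91 90]
  18. access 91: HIT. Next use of 91: never. Cache: [58 67 1 91 90]
  19. access 58: HIT. Next use of 58: step 20. Cache: [58 67 1 91 90]
  20. access 58: HIT. Next use of 58: step 21. Cache: [58 67 1 91 90]
  21. access 58: HIT. Next use of 58: step 22. Cache: [58 67 1 91 90]
  22. access 58: HIT. Next use of 58: never. Cache: [58 67 1 91 90]
Total: 15 hits, 7 misses, 2 evictions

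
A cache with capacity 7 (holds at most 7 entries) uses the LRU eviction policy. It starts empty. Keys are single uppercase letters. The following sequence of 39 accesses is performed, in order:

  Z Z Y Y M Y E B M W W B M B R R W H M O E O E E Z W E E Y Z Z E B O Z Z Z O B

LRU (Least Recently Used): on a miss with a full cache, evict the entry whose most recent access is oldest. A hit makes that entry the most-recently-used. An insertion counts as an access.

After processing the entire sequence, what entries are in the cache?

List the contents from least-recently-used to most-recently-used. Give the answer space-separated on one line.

LRU simulation (capacity=7):
  1. access Z: MISS. Cache (LRU->MRU): [Z]
  2. access Z: HIT. Cache (LRU->MRU): [Z]
  3. access Y: MISS. Cache (LRU->MRU): [Z Y]
  4. access Y: HIT. Cache (LRU->MRU): [Z Y]
  5. access M: MISS. Cache (LRU->MRU): [Z Y M]
  6. access Y: HIT. Cache (LRU->MRU): [Z M Y]
  7. access E: MISS. Cache (LRU->MRU): [Z M Y E]
  8. access B: MISS. Cache (LRU->MRU): [Z M Y E B]
  9. access M: HIT. Cache (LRU->MRU): [Z Y E B M]
  10. access W: MISS. Cache (LRU->MRU): [Z Y E B M W]
  11. access W: HIT. Cache (LRU->MRU): [Z Y E B M W]
  12. access B: HIT. Cache (LRU->MRU): [Z Y E M W B]
  13. access M: HIT. Cache (LRU->MRU): [Z Y E W B M]
  14. access B: HIT. Cache (LRU->MRU): [Z Y E W M B]
  15. access R: MISS. Cache (LRU->MRU): [Z Y E W M B R]
  16. access R: HIT. Cache (LRU->MRU): [Z Y E W M B R]
  17. access W: HIT. Cache (LRU->MRU): [Z Y E M B R W]
  18. access H: MISS, evict Z. Cache (LRU->MRU): [Y E M B R W H]
  19. access M: HIT. Cache (LRU->MRU): [Y E B R W H M]
  20. access O: MISS, evict Y. Cache (LRU->MRU): [E B R W H M O]
  21. access E: HIT. Cache (LRU->MRU): [B R W H M O E]
  22. access O: HIT. Cache (LRU->MRU): [B R W H M E O]
  23. access E: HIT. Cache (LRU->MRU): [B R W H M O E]
  24. access E: HIT. Cache (LRU->MRU): [B R W H M O E]
  25. access Z: MISS, evict B. Cache (LRU->MRU): [R W H M O E Z]
  26. access W: HIT. Cache (LRU->MRU): [R H M O E Z W]
  27. access E: HIT. Cache (LRU->MRU): [R H M O Z W E]
  28. access E: HIT. Cache (LRU->MRU): [R H M O Z W E]
  29. access Y: MISS, evict R. Cache (LRU->MRU): [H M O Z W E Y]
  30. access Z: HIT. Cache (LRU->MRU): [H M O W E Y Z]
  31. access Z: HIT. Cache (LRU->MRU): [H M O W E Y Z]
  32. access E: HIT. Cache (LRU->MRU): [H M O W Y Z E]
  33. access B: MISS, evict H. Cache (LRU->MRU): [M O W Y Z E B]
  34. access O: HIT. Cache (LRU->MRU): [M W Y Z E B O]
  35. access Z: HIT. Cache (LRU->MRU): [M W Y E B O Z]
  36. access Z: HIT. Cache (LRU->MRU): [M W Y E B O Z]
  37. access Z: HIT. Cache (LRU->MRU): [M W Y E B O Z]
  38. access O: HIT. Cache (LRU->MRU): [M W Y E B Z O]
  39. access B: HIT. Cache (LRU->MRU): [M W Y E Z O B]
Total: 27 hits, 12 misses, 5 evictions

Answer: M W Y E Z O B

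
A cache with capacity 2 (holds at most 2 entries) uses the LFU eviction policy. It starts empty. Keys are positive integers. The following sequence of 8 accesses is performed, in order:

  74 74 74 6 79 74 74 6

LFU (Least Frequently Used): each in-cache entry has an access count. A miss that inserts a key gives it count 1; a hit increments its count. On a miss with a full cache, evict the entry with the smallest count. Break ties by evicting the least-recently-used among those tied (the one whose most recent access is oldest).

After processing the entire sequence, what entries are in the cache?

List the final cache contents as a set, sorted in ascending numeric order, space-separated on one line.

Answer: 6 74

Derivation:
LFU simulation (capacity=2):
  1. access 74: MISS. Cache: [74(c=1)]
  2. access 74: HIT, count now 2. Cache: [74(c=2)]
  3. access 74: HIT, count now 3. Cache: [74(c=3)]
  4. access 6: MISS. Cache: [6(c=1) 74(c=3)]
  5. access 79: MISS, evict 6(c=1). Cache: [79(c=1) 74(c=3)]
  6. access 74: HIT, count now 4. Cache: [79(c=1) 74(c=4)]
  7. access 74: HIT, count now 5. Cache: [79(c=1) 74(c=5)]
  8. access 6: MISS, evict 79(c=1). Cache: [6(c=1) 74(c=5)]
Total: 4 hits, 4 misses, 2 evictions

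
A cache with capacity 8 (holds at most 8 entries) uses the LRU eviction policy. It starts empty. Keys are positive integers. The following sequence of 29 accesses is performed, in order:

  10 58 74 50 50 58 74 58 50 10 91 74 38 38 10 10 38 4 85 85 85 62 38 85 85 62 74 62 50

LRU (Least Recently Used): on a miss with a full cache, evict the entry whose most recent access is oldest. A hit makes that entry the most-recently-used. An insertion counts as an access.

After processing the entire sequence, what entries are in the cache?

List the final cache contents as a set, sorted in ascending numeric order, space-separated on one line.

LRU simulation (capacity=8):
  1. access 10: MISS. Cache (LRU->MRU): [10]
  2. access 58: MISS. Cache (LRU->MRU): [10 58]
  3. access 74: MISS. Cache (LRU->MRU): [10 58 74]
  4. access 50: MISS. Cache (LRU->MRU): [10 58 74 50]
  5. access 50: HIT. Cache (LRU->MRU): [10 58 74 50]
  6. access 58: HIT. Cache (LRU->MRU): [10 74 50 58]
  7. access 74: HIT. Cache (LRU->MRU): [10 50 58 74]
  8. access 58: HIT. Cache (LRU->MRU): [10 50 74 58]
  9. access 50: HIT. Cache (LRU->MRU): [10 74 58 50]
  10. access 10: HIT. Cache (LRU->MRU): [74 58 50 10]
  11. access 91: MISS. Cache (LRU->MRU): [74 58 50 10 91]
  12. access 74: HIT. Cache (LRU->MRU): [58 50 10 91 74]
  13. access 38: MISS. Cache (LRU->MRU): [58 50 10 91 74 38]
  14. access 38: HIT. Cache (LRU->MRU): [58 50 10 91 74 38]
  15. access 10: HIT. Cache (LRU->MRU): [58 50 91 74 38 10]
  16. access 10: HIT. Cache (LRU->MRU): [58 50 91 74 38 10]
  17. access 38: HIT. Cache (LRU->MRU): [58 50 91 74 10 38]
  18. access 4: MISS. Cache (LRU->MRU): [58 50 91 74 10 38 4]
  19. access 85: MISS. Cache (LRU->MRU): [58 50 91 74 10 38 4 85]
  20. access 85: HIT. Cache (LRU->MRU): [58 50 91 74 10 38 4 85]
  21. access 85: HIT. Cache (LRU->MRU): [58 50 91 74 10 38 4 85]
  22. access 62: MISS, evict 58. Cache (LRU->MRU): [50 91 74 10 38 4 85 62]
  23. access 38: HIT. Cache (LRU->MRU): [50 91 74 10 4 85 62 38]
  24. access 85: HIT. Cache (LRU->MRU): [50 91 74 10 4 62 38 85]
  25. access 85: HIT. Cache (LRU->MRU): [50 91 74 10 4 62 38 85]
  26. access 62: HIT. Cache (LRU->MRU): [50 91 74 10 4 38 85 62]
  27. access 74: HIT. Cache (LRU->MRU): [50 91 10 4 38 85 62 74]
  28. access 62: HIT. Cache (LRU->MRU): [50 91 10 4 38 85 74 62]
  29. access 50: HIT. Cache (LRU->MRU): [91 10 4 38 85 74 62 50]
Total: 20 hits, 9 misses, 1 evictions

Answer: 4 10 38 50 62 74 85 91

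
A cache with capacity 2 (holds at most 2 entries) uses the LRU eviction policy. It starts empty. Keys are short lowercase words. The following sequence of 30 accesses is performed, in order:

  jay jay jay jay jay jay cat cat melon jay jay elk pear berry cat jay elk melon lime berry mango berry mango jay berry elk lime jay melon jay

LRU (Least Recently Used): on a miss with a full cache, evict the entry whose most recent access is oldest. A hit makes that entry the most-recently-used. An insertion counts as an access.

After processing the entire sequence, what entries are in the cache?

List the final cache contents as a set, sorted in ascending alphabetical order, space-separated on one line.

Answer: jay melon

Derivation:
LRU simulation (capacity=2):
  1. access jay: MISS. Cache (LRU->MRU): [jay]
  2. access jay: HIT. Cache (LRU->MRU): [jay]
  3. access jay: HIT. Cache (LRU->MRU): [jay]
  4. access jay: HIT. Cache (LRU->MRU): [jay]
  5. access jay: HIT. Cache (LRU->MRU): [jay]
  6. access jay: HIT. Cache (LRU->MRU): [jay]
  7. access cat: MISS. Cache (LRU->MRU): [jay cat]
  8. access cat: HIT. Cache (LRU->MRU): [jay cat]
  9. access melon: MISS, evict jay. Cache (LRU->MRU): [cat melon]
  10. access jay: MISS, evict cat. Cache (LRU->MRU): [melon jay]
  11. access jay: HIT. Cache (LRU->MRU): [melon jay]
  12. access elk: MISS, evict melon. Cache (LRU->MRU): [jay elk]
  13. access pear: MISS, evict jay. Cache (LRU->MRU): [elk pear]
  14. access berry: MISS, evict elk. Cache (LRU->MRU): [pear berry]
  15. access cat: MISS, evict pear. Cache (LRU->MRU): [berry cat]
  16. access jay: MISS, evict berry. Cache (LRU->MRU): [cat jay]
  17. access elk: MISS, evict cat. Cache (LRU->MRU): [jay elk]
  18. access melon: MISS, evict jay. Cache (LRU->MRU): [elk melon]
  19. access lime: MISS, evict elk. Cache (LRU->MRU): [melon lime]
  20. access berry: MISS, evict melon. Cache (LRU->MRU): [lime berry]
  21. access mango: MISS, evict lime. Cache (LRU->MRU): [berry mango]
  22. access berry: HIT. Cache (LRU->MRU): [mango berry]
  23. access mango: HIT. Cache (LRU->MRU): [berry mango]
  24. access jay: MISS, evict berry. Cache (LRU->MRU): [mango jay]
  25. access berry: MISS, evict mango. Cache (LRU->MRU): [jay berry]
  26. access elk: MISS, evict jay. Cache (LRU->MRU): [berry elk]
  27. access lime: MISS, evict berry. Cache (LRU->MRU): [elk lime]
  28. access jay: MISS, evict elk. Cache (LRU->MRU): [lime jay]
  29. access melon: MISS, evict lime. Cache (LRU->MRU): [jay melon]
  30. access jay: HIT. Cache (LRU->MRU): [melon jay]
Total: 10 hits, 20 misses, 18 evictions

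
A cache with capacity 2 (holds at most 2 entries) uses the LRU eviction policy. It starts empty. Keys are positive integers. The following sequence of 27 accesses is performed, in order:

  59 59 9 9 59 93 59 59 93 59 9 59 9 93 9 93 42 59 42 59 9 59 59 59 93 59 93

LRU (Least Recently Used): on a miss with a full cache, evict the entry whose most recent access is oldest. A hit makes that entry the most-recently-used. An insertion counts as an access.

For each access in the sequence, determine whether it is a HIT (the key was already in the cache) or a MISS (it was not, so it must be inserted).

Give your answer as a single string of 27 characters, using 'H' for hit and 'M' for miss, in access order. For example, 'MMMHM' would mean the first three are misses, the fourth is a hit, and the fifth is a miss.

LRU simulation (capacity=2):
  1. access 59: MISS. Cache (LRU->MRU): [59]
  2. access 59: HIT. Cache (LRU->MRU): [59]
  3. access 9: MISS. Cache (LRU->MRU): [59 9]
  4. access 9: HIT. Cache (LRU->MRU): [59 9]
  5. access 59: HIT. Cache (LRU->MRU): [9 59]
  6. access 93: MISS, evict 9. Cache (LRU->MRU): [59 93]
  7. access 59: HIT. Cache (LRU->MRU): [93 59]
  8. access 59: HIT. Cache (LRU->MRU): [93 59]
  9. access 93: HIT. Cache (LRU->MRU): [59 93]
  10. access 59: HIT. Cache (LRU->MRU): [93 59]
  11. access 9: MISS, evict 93. Cache (LRU->MRU): [59 9]
  12. access 59: HIT. Cache (LRU->MRU): [9 59]
  13. access 9: HIT. Cache (LRU->MRU): [59 9]
  14. access 93: MISS, evict 59. Cache (LRU->MRU): [9 93]
  15. access 9: HIT. Cache (LRU->MRU): [93 9]
  16. access 93: HIT. Cache (LRU->MRU): [9 93]
  17. access 42: MISS, evict 9. Cache (LRU->MRU): [93 42]
  18. access 59: MISS, evict 93. Cache (LRU->MRU): [42 59]
  19. access 42: HIT. Cache (LRU->MRU): [59 42]
  20. access 59: HIT. Cache (LRU->MRU): [42 59]
  21. access 9: MISS, evict 42. Cache (LRU->MRU): [59 9]
  22. access 59: HIT. Cache (LRU->MRU): [9 59]
  23. access 59: HIT. Cache (LRU->MRU): [9 59]
  24. access 59: HIT. Cache (LRU->MRU): [9 59]
  25. access 93: MISS, evict 9. Cache (LRU->MRU): [59 93]
  26. access 59: HIT. Cache (LRU->MRU): [93 59]
  27. access 93: HIT. Cache (LRU->MRU): [59 93]
Total: 18 hits, 9 misses, 7 evictions

Answer: MHMHHMHHHHMHHMHHMMHHMHHHMHH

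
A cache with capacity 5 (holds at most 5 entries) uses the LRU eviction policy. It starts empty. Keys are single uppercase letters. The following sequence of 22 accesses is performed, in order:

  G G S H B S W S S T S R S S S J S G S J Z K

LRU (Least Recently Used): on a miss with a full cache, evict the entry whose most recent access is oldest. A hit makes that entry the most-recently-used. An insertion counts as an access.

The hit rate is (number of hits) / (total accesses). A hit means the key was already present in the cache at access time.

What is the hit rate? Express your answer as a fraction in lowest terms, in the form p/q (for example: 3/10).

Answer: 1/2

Derivation:
LRU simulation (capacity=5):
  1. access G: MISS. Cache (LRU->MRU): [G]
  2. access G: HIT. Cache (LRU->MRU): [G]
  3. access S: MISS. Cache (LRU->MRU): [G S]
  4. access H: MISS. Cache (LRU->MRU): [G S H]
  5. access B: MISS. Cache (LRU->MRU): [G S H B]
  6. access S: HIT. Cache (LRU->MRU): [G H B S]
  7. access W: MISS. Cache (LRU->MRU): [G H B S W]
  8. access S: HIT. Cache (LRU->MRU): [G H B W S]
  9. access S: HIT. Cache (LRU->MRU): [G H B W S]
  10. access T: MISS, evict G. Cache (LRU->MRU): [H B W S T]
  11. access S: HIT. Cache (LRU->MRU): [H B W T S]
  12. access R: MISS, evict H. Cache (LRU->MRU): [B W T S R]
  13. access S: HIT. Cache (LRU->MRU): [B W T R S]
  14. access S: HIT. Cache (LRU->MRU): [B W T R S]
  15. access S: HIT. Cache (LRU->MRU): [B W T R S]
  16. access J: MISS, evict B. Cache (LRU->MRU): [W T R S J]
  17. access S: HIT. Cache (LRU->MRU): [W T R J S]
  18. access G: MISS, evict W. Cache (LRU->MRU): [T R J S G]
  19. access S: HIT. Cache (LRU->MRU): [T R J G S]
  20. access J: HIT. Cache (LRU->MRU): [T R G S J]
  21. access Z: MISS, evict T. Cache (LRU->MRU): [R G S J Z]
  22. access K: MISS, evict R. Cache (LRU->MRU): [G S J Z K]
Total: 11 hits, 11 misses, 6 evictions

Hit rate = 11/22 = 1/2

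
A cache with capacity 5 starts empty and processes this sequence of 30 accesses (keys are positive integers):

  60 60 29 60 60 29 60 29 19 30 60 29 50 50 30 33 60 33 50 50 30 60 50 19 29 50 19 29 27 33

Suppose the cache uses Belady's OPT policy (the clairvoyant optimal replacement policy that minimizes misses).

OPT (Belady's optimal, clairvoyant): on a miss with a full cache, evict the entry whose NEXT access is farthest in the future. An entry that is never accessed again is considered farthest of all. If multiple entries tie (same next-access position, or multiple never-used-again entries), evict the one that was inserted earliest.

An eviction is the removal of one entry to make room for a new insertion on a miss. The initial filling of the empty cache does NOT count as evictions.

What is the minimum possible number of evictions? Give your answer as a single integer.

OPT (Belady) simulation (capacity=5):
  1. access 60: MISS. Cache: [60]
  2. access 60: HIT. Next use of 60: step 4. Cache: [60]
  3. access 29: MISS. Cache: [60 29]
  4. access 60: HIT. Next use of 60: step 5. Cache: [60 29]
  5. access 60: HIT. Next use of 60: step 7. Cache: [60 29]
  6. access 29: HIT. Next use of 29: step 8. Cache: [60 29]
  7. access 60: HIT. Next use of 60: step 11. Cache: [60 29]
  8. access 29: HIT. Next use of 29: step 12. Cache: [60 29]
  9. access 19: MISS. Cache: [60 29 19]
  10. access 30: MISS. Cache: [60 29 19 30]
  11. access 60: HIT. Next use of 60: step 17. Cache: [60 29 19 30]
  12. access 29: HIT. Next use of 29: step 25. Cache: [60 29 19 30]
  13. access 50: MISS. Cache: [60 29 19 30 50]
  14. access 50: HIT. Next use of 50: step 19. Cache: [60 29 19 30 50]
  15. access 30: HIT. Next use of 30: step 21. Cache: [60 29 19 30 50]
  16. access 33: MISS, evict 29 (next use: step 25). Cache: [60 19 30 50 33]
  17. access 60: HIT. Next use of 60: step 22. Cache: [60 19 30 50 33]
  18. access 33: HIT. Next use of 33: step 30. Cache: [60 19 30 50 33]
  19. access 50: HIT. Next use of 50: step 20. Cache: [60 19 30 50 33]
  20. access 50: HIT. Next use of 50: step 23. Cache: [60 19 30 50 33]
  21. access 30: HIT. Next use of 30: never. Cache: [60 19 30 50 33]
  22. access 60: HIT. Next use of 60: never. Cache: [60 19 30 50 33]
  23. access 50: HIT. Next use of 50: step 26. Cache: [60 19 30 50 33]
  24. access 19: HIT. Next use of 19: step 27. Cache: [60 19 30 50 33]
  25. access 29: MISS, evict 60 (next use: never). Cache: [19 30 50 33 29]
  26. access 50: HIT. Next use of 50: never. Cache: [19 30 50 33 29]
  27. access 19: HIT. Next use of 19: never. Cache: [19 30 50 33 29]
  28. access 29: HIT. Next use of 29: never. Cache: [19 30 50 33 29]
  29. access 27: MISS, evict 19 (next use: never). Cache: [30 50 33 29 27]
  30. access 33: HIT. Next use of 33: never. Cache: [30 50 33 29 27]
Total: 22 hits, 8 misses, 3 evictions

Answer: 3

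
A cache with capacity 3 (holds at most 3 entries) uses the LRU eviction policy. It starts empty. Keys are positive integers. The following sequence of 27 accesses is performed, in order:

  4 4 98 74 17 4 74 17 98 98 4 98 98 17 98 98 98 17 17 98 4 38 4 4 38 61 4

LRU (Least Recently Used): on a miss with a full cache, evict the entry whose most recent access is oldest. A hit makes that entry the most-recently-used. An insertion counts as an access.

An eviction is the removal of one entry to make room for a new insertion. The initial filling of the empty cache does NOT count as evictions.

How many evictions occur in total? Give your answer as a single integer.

LRU simulation (capacity=3):
  1. access 4: MISS. Cache (LRU->MRU): [4]
  2. access 4: HIT. Cache (LRU->MRU): [4]
  3. access 98: MISS. Cache (LRU->MRU): [4 98]
  4. access 74: MISS. Cache (LRU->MRU): [4 98 74]
  5. access 17: MISS, evict 4. Cache (LRU->MRU): [98 74 17]
  6. access 4: MISS, evict 98. Cache (LRU->MRU): [74 17 4]
  7. access 74: HIT. Cache (LRU->MRU): [17 4 74]
  8. access 17: HIT. Cache (LRU->MRU): [4 74 17]
  9. access 98: MISS, evict 4. Cache (LRU->MRU): [74 17 98]
  10. access 98: HIT. Cache (LRU->MRU): [74 17 98]
  11. access 4: MISS, evict 74. Cache (LRU->MRU): [17 98 4]
  12. access 98: HIT. Cache (LRU->MRU): [17 4 98]
  13. access 98: HIT. Cache (LRU->MRU): [17 4 98]
  14. access 17: HIT. Cache (LRU->MRU): [4 98 17]
  15. access 98: HIT. Cache (LRU->MRU): [4 17 98]
  16. access 98: HIT. Cache (LRU->MRU): [4 17 98]
  17. access 98: HIT. Cache (LRU->MRU): [4 17 98]
  18. access 17: HIT. Cache (LRU->MRU): [4 98 17]
  19. access 17: HIT. Cache (LRU->MRU): [4 98 17]
  20. access 98: HIT. Cache (LRU->MRU): [4 17 98]
  21. access 4: HIT. Cache (LRU->MRU): [17 98 4]
  22. access 38: MISS, evict 17. Cache (LRU->MRU): [98 4 38]
  23. access 4: HIT. Cache (LRU->MRU): [98 38 4]
  24. access 4: HIT. Cache (LRU->MRU): [98 38 4]
  25. access 38: HIT. Cache (LRU->MRU): [98 4 38]
  26. access 61: MISS, evict 98. Cache (LRU->MRU): [4 38 61]
  27. access 4: HIT. Cache (LRU->MRU): [38 61 4]
Total: 18 hits, 9 misses, 6 evictions

Answer: 6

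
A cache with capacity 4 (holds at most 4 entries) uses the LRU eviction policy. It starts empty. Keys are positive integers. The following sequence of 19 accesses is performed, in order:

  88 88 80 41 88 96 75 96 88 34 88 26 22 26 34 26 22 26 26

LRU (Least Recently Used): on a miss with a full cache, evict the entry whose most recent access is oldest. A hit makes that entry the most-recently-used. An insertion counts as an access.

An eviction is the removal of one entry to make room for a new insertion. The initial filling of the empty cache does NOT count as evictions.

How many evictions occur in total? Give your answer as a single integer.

LRU simulation (capacity=4):
  1. access 88: MISS. Cache (LRU->MRU): [88]
  2. access 88: HIT. Cache (LRU->MRU): [88]
  3. access 80: MISS. Cache (LRU->MRU): [88 80]
  4. access 41: MISS. Cache (LRU->MRU): [88 80 41]
  5. access 88: HIT. Cache (LRU->MRU): [80 41 88]
  6. access 96: MISS. Cache (LRU->MRU): [80 41 88 96]
  7. access 75: MISS, evict 80. Cache (LRU->MRU): [41 88 96 75]
  8. access 96: HIT. Cache (LRU->MRU): [41 88 75 96]
  9. access 88: HIT. Cache (LRU->MRU): [41 75 96 88]
  10. access 34: MISS, evict 41. Cache (LRU->MRU): [75 96 88 34]
  11. access 88: HIT. Cache (LRU->MRU): [75 96 34 88]
  12. access 26: MISS, evict 75. Cache (LRU->MRU): [96 34 88 26]
  13. access 22: MISS, evict 96. Cache (LRU->MRU): [34 88 26 22]
  14. access 26: HIT. Cache (LRU->MRU): [34 88 22 26]
  15. access 34: HIT. Cache (LRU->MRU): [88 22 26 34]
  16. access 26: HIT. Cache (LRU->MRU): [88 22 34 26]
  17. access 22: HIT. Cache (LRU->MRU): [88 34 26 22]
  18. access 26: HIT. Cache (LRU->MRU): [88 34 22 26]
  19. access 26: HIT. Cache (LRU->MRU): [88 34 22 26]
Total: 11 hits, 8 misses, 4 evictions

Answer: 4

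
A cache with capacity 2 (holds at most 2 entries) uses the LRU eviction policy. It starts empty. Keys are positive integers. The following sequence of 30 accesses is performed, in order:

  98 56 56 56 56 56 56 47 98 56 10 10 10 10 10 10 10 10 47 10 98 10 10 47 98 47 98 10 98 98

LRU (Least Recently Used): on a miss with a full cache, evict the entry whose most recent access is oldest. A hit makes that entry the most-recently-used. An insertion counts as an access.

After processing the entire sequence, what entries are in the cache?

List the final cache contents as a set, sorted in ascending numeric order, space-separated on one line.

Answer: 10 98

Derivation:
LRU simulation (capacity=2):
  1. access 98: MISS. Cache (LRU->MRU): [98]
  2. access 56: MISS. Cache (LRU->MRU): [98 56]
  3. access 56: HIT. Cache (LRU->MRU): [98 56]
  4. access 56: HIT. Cache (LRU->MRU): [98 56]
  5. access 56: HIT. Cache (LRU->MRU): [98 56]
  6. access 56: HIT. Cache (LRU->MRU): [98 56]
  7. access 56: HIT. Cache (LRU->MRU): [98 56]
  8. access 47: MISS, evict 98. Cache (LRU->MRU): [56 47]
  9. access 98: MISS, evict 56. Cache (LRU->MRU): [47 98]
  10. access 56: MISS, evict 47. Cache (LRU->MRU): [98 56]
  11. access 10: MISS, evict 98. Cache (LRU->MRU): [56 10]
  12. access 10: HIT. Cache (LRU->MRU): [56 10]
  13. access 10: HIT. Cache (LRU->MRU): [56 10]
  14. access 10: HIT. Cache (LRU->MRU): [56 10]
  15. access 10: HIT. Cache (LRU->MRU): [56 10]
  16. access 10: HIT. Cache (LRU->MRU): [56 10]
  17. access 10: HIT. Cache (LRU->MRU): [56 10]
  18. access 10: HIT. Cache (LRU->MRU): [56 10]
  19. access 47: MISS, evict 56. Cache (LRU->MRU): [10 47]
  20. access 10: HIT. Cache (LRU->MRU): [47 10]
  21. access 98: MISS, evict 47. Cache (LRU->MRU): [10 98]
  22. access 10: HIT. Cache (LRU->MRU): [98 10]
  23. access 10: HIT. Cache (LRU->MRU): [98 10]
  24. access 47: MISS, evict 98. Cache (LRU->MRU): [10 47]
  25. access 98: MISS, evict 10. Cache (LRU->MRU): [47 98]
  26. access 47: HIT. Cache (LRU->MRU): [98 47]
  27. access 98: HIT. Cache (LRU->MRU): [47 98]
  28. access 10: MISS, evict 47. Cache (LRU->MRU): [98 10]
  29. access 98: HIT. Cache (LRU->MRU): [10 98]
  30. access 98: HIT. Cache (LRU->MRU): [10 98]
Total: 19 hits, 11 misses, 9 evictions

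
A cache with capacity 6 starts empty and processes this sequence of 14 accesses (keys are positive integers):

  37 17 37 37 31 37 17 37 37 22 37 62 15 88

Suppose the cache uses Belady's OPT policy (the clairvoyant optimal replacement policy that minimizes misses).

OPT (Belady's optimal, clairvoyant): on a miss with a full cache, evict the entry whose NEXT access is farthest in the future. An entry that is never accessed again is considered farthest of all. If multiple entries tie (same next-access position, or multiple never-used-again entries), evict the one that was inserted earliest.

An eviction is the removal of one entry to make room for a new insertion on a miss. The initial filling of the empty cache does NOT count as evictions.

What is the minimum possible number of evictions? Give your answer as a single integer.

OPT (Belady) simulation (capacity=6):
  1. access 37: MISS. Cache: [37]
  2. access 17: MISS. Cache: [37 17]
  3. access 37: HIT. Next use of 37: step 4. Cache: [37 17]
  4. access 37: HIT. Next use of 37: step 6. Cache: [37 17]
  5. access 31: MISS. Cache: [37 17 31]
  6. access 37: HIT. Next use of 37: step 8. Cache: [37 17 31]
  7. access 17: HIT. Next use of 17: never. Cache: [37 17 31]
  8. access 37: HIT. Next use of 37: step 9. Cache: [37 17 31]
  9. access 37: HIT. Next use of 37: step 11. Cache: [37 17 31]
  10. access 22: MISS. Cache: [37 17 31 22]
  11. access 37: HIT. Next use of 37: never. Cache: [37 17 31 22]
  12. access 62: MISS. Cache: [37 17 31 22 62]
  13. access 15: MISS. Cache: [37 17 31 22 62 15]
  14. access 88: MISS, evict 37 (next use: never). Cache: [17 31 22 62 15 88]
Total: 7 hits, 7 misses, 1 evictions

Answer: 1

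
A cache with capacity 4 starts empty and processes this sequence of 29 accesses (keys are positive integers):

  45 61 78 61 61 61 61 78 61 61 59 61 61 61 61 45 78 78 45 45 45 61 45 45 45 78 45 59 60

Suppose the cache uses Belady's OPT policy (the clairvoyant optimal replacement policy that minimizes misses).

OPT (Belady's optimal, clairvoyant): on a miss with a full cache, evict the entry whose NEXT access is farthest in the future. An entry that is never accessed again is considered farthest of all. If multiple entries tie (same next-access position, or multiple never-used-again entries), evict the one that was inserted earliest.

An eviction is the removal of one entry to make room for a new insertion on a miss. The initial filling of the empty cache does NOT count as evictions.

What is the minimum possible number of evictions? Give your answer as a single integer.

OPT (Belady) simulation (capacity=4):
  1. access 45: MISS. Cache: [45]
  2. access 61: MISS. Cache: [45 61]
  3. access 78: MISS. Cache: [45 61 78]
  4. access 61: HIT. Next use of 61: step 5. Cache: [45 61 78]
  5. access 61: HIT. Next use of 61: step 6. Cache: [45 61 78]
  6. access 61: HIT. Next use of 61: step 7. Cache: [45 61 78]
  7. access 61: HIT. Next use of 61: step 9. Cache: [45 61 78]
  8. access 78: HIT. Next use of 78: step 17. Cache: [45 61 78]
  9. access 61: HIT. Next use of 61: step 10. Cache: [45 61 78]
  10. access 61: HIT. Next use of 61: step 12. Cache: [45 61 78]
  11. access 59: MISS. Cache: [45 61 78 59]
  12. access 61: HIT. Next use of 61: step 13. Cache: [45 61 78 59]
  13. access 61: HIT. Next use of 61: step 14. Cache: [45 61 78 59]
  14. access 61: HIT. Next use of 61: step 15. Cache: [45 61 78 59]
  15. access 61: HIT. Next use of 61: step 22. Cache: [45 61 78 59]
  16. access 45: HIT. Next use of 45: step 19. Cache: [45 61 78 59]
  17. access 78: HIT. Next use of 78: step 18. Cache: [45 61 78 59]
  18. access 78: HIT. Next use of 78: step 26. Cache: [45 61 78 59]
  19. access 45: HIT. Next use of 45: step 20. Cache: [45 61 78 59]
  20. access 45: HIT. Next use of 45: step 21. Cache: [45 61 78 59]
  21. access 45: HIT. Next use of 45: step 23. Cache: [45 61 78 59]
  22. access 61: HIT. Next use of 61: never. Cache: [45 61 78 59]
  23. access 45: HIT. Next use of 45: step 24. Cache: [45 61 78 59]
  24. access 45: HIT. Next use of 45: step 25. Cache: [45 61 78 59]
  25. access 45: HIT. Next use of 45: step 27. Cache: [45 61 78 59]
  26. access 78: HIT. Next use of 78: never. Cache: [45 61 78 59]
  27. access 45: HIT. Next use of 45: never. Cache: [45 61 78 59]
  28. access 59: HIT. Next use of 59: never. Cache: [45 61 78 59]
  29. access 60: MISS, evict 45 (next use: never). Cache: [61 78 59 60]
Total: 24 hits, 5 misses, 1 evictions

Answer: 1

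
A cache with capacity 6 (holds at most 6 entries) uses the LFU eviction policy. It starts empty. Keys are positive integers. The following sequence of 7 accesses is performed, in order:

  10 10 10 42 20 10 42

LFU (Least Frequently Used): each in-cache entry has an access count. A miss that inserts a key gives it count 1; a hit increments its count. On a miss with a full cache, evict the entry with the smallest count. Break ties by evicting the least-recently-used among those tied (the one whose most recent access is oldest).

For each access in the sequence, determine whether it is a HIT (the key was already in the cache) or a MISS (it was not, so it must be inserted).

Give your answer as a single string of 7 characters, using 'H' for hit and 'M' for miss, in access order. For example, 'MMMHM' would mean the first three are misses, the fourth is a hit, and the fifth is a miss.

LFU simulation (capacity=6):
  1. access 10: MISS. Cache: [10(c=1)]
  2. access 10: HIT, count now 2. Cache: [10(c=2)]
  3. access 10: HIT, count now 3. Cache: [10(c=3)]
  4. access 42: MISS. Cache: [42(c=1) 10(c=3)]
  5. access 20: MISS. Cache: [42(c=1) 20(c=1) 10(c=3)]
  6. access 10: HIT, count now 4. Cache: [42(c=1) 20(c=1) 10(c=4)]
  7. access 42: HIT, count now 2. Cache: [20(c=1) 42(c=2) 10(c=4)]
Total: 4 hits, 3 misses, 0 evictions

Answer: MHHMMHH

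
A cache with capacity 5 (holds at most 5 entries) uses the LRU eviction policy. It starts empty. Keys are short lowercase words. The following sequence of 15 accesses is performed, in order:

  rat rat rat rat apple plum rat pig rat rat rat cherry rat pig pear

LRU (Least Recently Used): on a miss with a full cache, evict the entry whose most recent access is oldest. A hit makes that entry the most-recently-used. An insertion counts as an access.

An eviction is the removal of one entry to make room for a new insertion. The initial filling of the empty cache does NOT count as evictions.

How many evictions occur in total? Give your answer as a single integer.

LRU simulation (capacity=5):
  1. access rat: MISS. Cache (LRU->MRU): [rat]
  2. access rat: HIT. Cache (LRU->MRU): [rat]
  3. access rat: HIT. Cache (LRU->MRU): [rat]
  4. access rat: HIT. Cache (LRU->MRU): [rat]
  5. access apple: MISS. Cache (LRU->MRU): [rat apple]
  6. access plum: MISS. Cache (LRU->MRU): [rat apple plum]
  7. access rat: HIT. Cache (LRU->MRU): [apple plum rat]
  8. access pig: MISS. Cache (LRU->MRU): [apple plum rat pig]
  9. access rat: HIT. Cache (LRU->MRU): [apple plum pig rat]
  10. access rat: HIT. Cache (LRU->MRU): [apple plum pig rat]
  11. access rat: HIT. Cache (LRU->MRU): [apple plum pig rat]
  12. access cherry: MISS. Cache (LRU->MRU): [apple plum pig rat cherry]
  13. access rat: HIT. Cache (LRU->MRU): [apple plum pig cherry rat]
  14. access pig: HIT. Cache (LRU->MRU): [apple plum cherry rat pig]
  15. access pear: MISS, evict apple. Cache (LRU->MRU): [plum cherry rat pig pear]
Total: 9 hits, 6 misses, 1 evictions

Answer: 1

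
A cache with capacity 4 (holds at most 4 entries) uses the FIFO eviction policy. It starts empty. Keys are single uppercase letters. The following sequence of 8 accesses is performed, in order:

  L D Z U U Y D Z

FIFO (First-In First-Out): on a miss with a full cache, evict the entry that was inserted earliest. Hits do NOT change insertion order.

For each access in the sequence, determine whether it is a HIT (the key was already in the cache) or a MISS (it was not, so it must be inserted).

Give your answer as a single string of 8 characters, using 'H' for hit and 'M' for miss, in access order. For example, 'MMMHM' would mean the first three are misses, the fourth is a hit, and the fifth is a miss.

FIFO simulation (capacity=4):
  1. access L: MISS. Cache (old->new): [L]
  2. access D: MISS. Cache (old->new): [L D]
  3. access Z: MISS. Cache (old->new): [L D Z]
  4. access U: MISS. Cache (old->new): [L D Z U]
  5. access U: HIT. Cache (old->new): [L D Z U]
  6. access Y: MISS, evict L. Cache (old->new): [D Z U Y]
  7. access D: HIT. Cache (old->new): [D Z U Y]
  8. access Z: HIT. Cache (old->new): [D Z U Y]
Total: 3 hits, 5 misses, 1 evictions

Answer: MMMMHMHH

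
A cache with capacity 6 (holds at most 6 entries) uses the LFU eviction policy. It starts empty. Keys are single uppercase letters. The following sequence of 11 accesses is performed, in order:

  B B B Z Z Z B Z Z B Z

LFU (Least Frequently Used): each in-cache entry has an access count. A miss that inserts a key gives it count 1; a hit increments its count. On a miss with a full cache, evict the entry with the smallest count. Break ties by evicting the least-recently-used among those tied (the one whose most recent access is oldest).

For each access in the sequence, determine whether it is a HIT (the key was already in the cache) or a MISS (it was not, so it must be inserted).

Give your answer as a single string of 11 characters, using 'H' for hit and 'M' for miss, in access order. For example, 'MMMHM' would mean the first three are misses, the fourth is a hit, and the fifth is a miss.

Answer: MHHMHHHHHHH

Derivation:
LFU simulation (capacity=6):
  1. access B: MISS. Cache: [B(c=1)]
  2. access B: HIT, count now 2. Cache: [B(c=2)]
  3. access B: HIT, count now 3. Cache: [B(c=3)]
  4. access Z: MISS. Cache: [Z(c=1) B(c=3)]
  5. access Z: HIT, count now 2. Cache: [Z(c=2) B(c=3)]
  6. access Z: HIT, count now 3. Cache: [B(c=3) Z(c=3)]
  7. access B: HIT, count now 4. Cache: [Z(c=3) B(c=4)]
  8. access Z: HIT, count now 4. Cache: [B(c=4) Z(c=4)]
  9. access Z: HIT, count now 5. Cache: [B(c=4) Z(c=5)]
  10. access B: HIT, count now 5. Cache: [Z(c=5) B(c=5)]
  11. access Z: HIT, count now 6. Cache: [B(c=5) Z(c=6)]
Total: 9 hits, 2 misses, 0 evictions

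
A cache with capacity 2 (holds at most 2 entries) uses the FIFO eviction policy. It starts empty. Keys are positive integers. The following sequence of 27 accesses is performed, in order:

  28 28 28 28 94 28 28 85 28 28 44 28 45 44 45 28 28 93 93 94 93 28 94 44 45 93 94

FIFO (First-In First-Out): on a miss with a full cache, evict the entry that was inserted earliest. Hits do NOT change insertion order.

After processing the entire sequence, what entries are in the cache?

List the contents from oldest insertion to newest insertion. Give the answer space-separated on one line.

Answer: 93 94

Derivation:
FIFO simulation (capacity=2):
  1. access 28: MISS. Cache (old->new): [28]
  2. access 28: HIT. Cache (old->new): [28]
  3. access 28: HIT. Cache (old->new): [28]
  4. access 28: HIT. Cache (old->new): [28]
  5. access 94: MISS. Cache (old->new): [28 94]
  6. access 28: HIT. Cache (old->new): [28 94]
  7. access 28: HIT. Cache (old->new): [28 94]
  8. access 85: MISS, evict 28. Cache (old->new): [94 85]
  9. access 28: MISS, evict 94. Cache (old->new): [85 28]
  10. access 28: HIT. Cache (old->new): [85 28]
  11. access 44: MISS, evict 85. Cache (old->new): [28 44]
  12. access 28: HIT. Cache (old->new): [28 44]
  13. access 45: MISS, evict 28. Cache (old->new): [44 45]
  14. access 44: HIT. Cache (old->new): [44 45]
  15. access 45: HIT. Cache (old->new): [44 45]
  16. access 28: MISS, evict 44. Cache (old->new): [45 28]
  17. access 28: HIT. Cache (old->new): [45 28]
  18. access 93: MISS, evict 45. Cache (old->new): [28 93]
  19. access 93: HIT. Cache (old->new): [28 93]
  20. access 94: MISS, evict 28. Cache (old->new): [93 94]
  21. access 93: HIT. Cache (old->new): [93 94]
  22. access 28: MISS, evict 93. Cache (old->new): [94 28]
  23. access 94: HIT. Cache (old->new): [94 28]
  24. access 44: MISS, evict 94. Cache (old->new): [28 44]
  25. access 45: MISS, evict 28. Cache (old->new): [44 45]
  26. access 93: MISS, evict 44. Cache (old->new): [45 93]
  27. access 94: MISS, evict 45. Cache (old->new): [93 94]
Total: 13 hits, 14 misses, 12 evictions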